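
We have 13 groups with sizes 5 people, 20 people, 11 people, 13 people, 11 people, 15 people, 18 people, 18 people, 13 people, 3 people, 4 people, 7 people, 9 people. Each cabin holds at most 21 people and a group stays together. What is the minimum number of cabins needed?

8

Total = 20 + 18 + 18 + 15 + 13 + 13 + 11 + 11 + 9 + 7 + 5 + 4 + 3 = 147 people.
Lower bound: ⌈147/21⌉ = 7 cabins.
Also, 8 groups each exceed 21/2 people, and no two of those can share a cabin, so at least 8 cabins are needed.
A packing using 8 cabins:
  cabin 1: 20 = 20
  cabin 2: 18 + 3 = 21
  cabin 3: 18 = 18
  cabin 4: 15 + 5 = 20
  cabin 5: 13 + 7 = 20
  cabin 6: 13 + 4 = 17
  cabin 7: 11 + 9 = 20
  cabin 8: 11 = 11
This matches the lower bound, so 8 is optimal.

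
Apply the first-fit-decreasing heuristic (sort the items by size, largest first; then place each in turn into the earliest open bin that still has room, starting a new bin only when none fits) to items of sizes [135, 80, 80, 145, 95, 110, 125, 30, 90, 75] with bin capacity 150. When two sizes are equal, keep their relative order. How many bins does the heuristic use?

Sorted descending: 145, 135, 125, 110, 95, 90, 80, 80, 75, 30.
  145 → bin 1 (new)  [load 145/150]
  135 → bin 2 (new)  [load 135/150]
  125 → bin 3 (new)  [load 125/150]
  110 → bin 4 (new)  [load 110/150]
  95 → bin 5 (new)  [load 95/150]
  90 → bin 6 (new)  [load 90/150]
  80 → bin 7 (new)  [load 80/150]
  80 → bin 8 (new)  [load 80/150]
  75 → bin 9 (new)  [load 75/150]
  30 → bin 4  [load 140/150]
9 bins opened.

9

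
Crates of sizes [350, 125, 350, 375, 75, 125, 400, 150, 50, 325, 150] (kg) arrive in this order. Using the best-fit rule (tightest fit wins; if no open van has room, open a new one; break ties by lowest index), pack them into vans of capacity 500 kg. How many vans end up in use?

  350 → van 1 (new)  [load 350/500]
  125 → van 1  [load 475/500]
  350 → van 2 (new)  [load 350/500]
  375 → van 3 (new)  [load 375/500]
  75 → van 3  [load 450/500]
  125 → van 2  [load 475/500]
  400 → van 4 (new)  [load 400/500]
  150 → van 5 (new)  [load 150/500]
  50 → van 3  [load 500/500]
  325 → van 5  [load 475/500]
  150 → van 6 (new)  [load 150/500]
6 vans opened.

6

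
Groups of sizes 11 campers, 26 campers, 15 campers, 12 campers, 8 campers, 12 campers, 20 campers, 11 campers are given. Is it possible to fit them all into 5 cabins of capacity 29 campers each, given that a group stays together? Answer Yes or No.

Yes

A valid assignment using 5 cabins:
  cabin 1: 26 = 26
  cabin 2: 20 + 8 = 28
  cabin 3: 15 + 12 = 27
  cabin 4: 12 + 11 = 23
  cabin 5: 11 = 11
Every load is within 29 campers, so 5 cabins suffice.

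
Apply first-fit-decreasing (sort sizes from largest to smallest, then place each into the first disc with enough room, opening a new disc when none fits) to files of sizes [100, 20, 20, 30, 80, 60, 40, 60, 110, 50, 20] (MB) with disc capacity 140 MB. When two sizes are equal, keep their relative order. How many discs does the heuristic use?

Sorted descending: 110, 100, 80, 60, 60, 50, 40, 30, 20, 20, 20.
  110 → disc 1 (new)  [load 110/140]
  100 → disc 2 (new)  [load 100/140]
  80 → disc 3 (new)  [load 80/140]
  60 → disc 3  [load 140/140]
  60 → disc 4 (new)  [load 60/140]
  50 → disc 4  [load 110/140]
  40 → disc 2  [load 140/140]
  30 → disc 1  [load 140/140]
  20 → disc 4  [load 130/140]
  20 → disc 5 (new)  [load 20/140]
  20 → disc 5  [load 40/140]
5 discs opened.

5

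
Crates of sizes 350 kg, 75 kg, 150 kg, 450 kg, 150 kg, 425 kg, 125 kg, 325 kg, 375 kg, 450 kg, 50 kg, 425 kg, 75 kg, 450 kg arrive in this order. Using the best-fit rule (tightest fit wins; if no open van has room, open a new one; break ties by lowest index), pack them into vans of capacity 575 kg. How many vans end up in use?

8

  350 → van 1 (new)  [load 350/575]
  75 → van 1  [load 425/575]
  150 → van 1  [load 575/575]
  450 → van 2 (new)  [load 450/575]
  150 → van 3 (new)  [load 150/575]
  425 → van 3  [load 575/575]
  125 → van 2  [load 575/575]
  325 → van 4 (new)  [load 325/575]
  375 → van 5 (new)  [load 375/575]
  450 → van 6 (new)  [load 450/575]
  50 → van 6  [load 500/575]
  425 → van 7 (new)  [load 425/575]
  75 → van 6  [load 575/575]
  450 → van 8 (new)  [load 450/575]
8 vans opened.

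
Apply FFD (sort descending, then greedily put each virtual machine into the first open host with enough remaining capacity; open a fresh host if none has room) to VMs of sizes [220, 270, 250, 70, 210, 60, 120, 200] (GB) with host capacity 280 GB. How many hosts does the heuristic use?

6

Sorted descending: 270, 250, 220, 210, 200, 120, 70, 60.
  270 → host 1 (new)  [load 270/280]
  250 → host 2 (new)  [load 250/280]
  220 → host 3 (new)  [load 220/280]
  210 → host 4 (new)  [load 210/280]
  200 → host 5 (new)  [load 200/280]
  120 → host 6 (new)  [load 120/280]
  70 → host 4  [load 280/280]
  60 → host 3  [load 280/280]
6 hosts opened.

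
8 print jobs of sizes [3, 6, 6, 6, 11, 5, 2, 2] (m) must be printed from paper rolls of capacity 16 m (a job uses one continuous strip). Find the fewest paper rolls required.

Total = 11 + 6 + 6 + 6 + 5 + 3 + 2 + 2 = 41 m.
Lower bound: ⌈41/16⌉ = 3 paper rolls.
A packing using 3 paper rolls:
  roll 1: 11 + 5 = 16
  roll 2: 6 + 6 + 3 = 15
  roll 3: 6 + 2 + 2 = 10
This matches the lower bound, so 3 is optimal.

3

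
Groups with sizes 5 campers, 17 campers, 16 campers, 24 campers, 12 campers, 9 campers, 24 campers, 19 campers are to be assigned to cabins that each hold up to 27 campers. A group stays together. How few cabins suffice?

Total = 24 + 24 + 19 + 17 + 16 + 12 + 9 + 5 = 126 campers.
Lower bound: ⌈126/27⌉ = 5 cabins.
A packing using 6 cabins:
  cabin 1: 24 = 24
  cabin 2: 24 = 24
  cabin 3: 19 + 5 = 24
  cabin 4: 17 + 9 = 26
  cabin 5: 16 = 16
  cabin 6: 12 = 12
No arrangement into 5 cabins stays within capacity, so 6 is optimal.

6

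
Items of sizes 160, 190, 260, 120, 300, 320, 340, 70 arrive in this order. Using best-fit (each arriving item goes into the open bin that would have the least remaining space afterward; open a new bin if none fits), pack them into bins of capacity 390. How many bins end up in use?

5

  160 → bin 1 (new)  [load 160/390]
  190 → bin 1  [load 350/390]
  260 → bin 2 (new)  [load 260/390]
  120 → bin 2  [load 380/390]
  300 → bin 3 (new)  [load 300/390]
  320 → bin 4 (new)  [load 320/390]
  340 → bin 5 (new)  [load 340/390]
  70 → bin 4  [load 390/390]
5 bins opened.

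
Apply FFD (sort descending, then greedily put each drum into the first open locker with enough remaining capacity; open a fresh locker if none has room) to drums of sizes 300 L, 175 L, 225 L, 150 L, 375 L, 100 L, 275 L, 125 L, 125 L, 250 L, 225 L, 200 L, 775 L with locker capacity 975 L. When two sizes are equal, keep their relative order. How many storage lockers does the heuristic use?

Sorted descending: 775, 375, 300, 275, 250, 225, 225, 200, 175, 150, 125, 125, 100.
  775 → locker 1 (new)  [load 775/975]
  375 → locker 2 (new)  [load 375/975]
  300 → locker 2  [load 675/975]
  275 → locker 2  [load 950/975]
  250 → locker 3 (new)  [load 250/975]
  225 → locker 3  [load 475/975]
  225 → locker 3  [load 700/975]
  200 → locker 1  [load 975/975]
  175 → locker 3  [load 875/975]
  150 → locker 4 (new)  [load 150/975]
  125 → locker 4  [load 275/975]
  125 → locker 4  [load 400/975]
  100 → locker 3  [load 975/975]
4 storage lockers opened.

4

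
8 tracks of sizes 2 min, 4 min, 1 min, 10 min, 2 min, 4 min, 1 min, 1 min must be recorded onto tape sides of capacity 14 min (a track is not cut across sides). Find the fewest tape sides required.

Total = 10 + 4 + 4 + 2 + 2 + 1 + 1 + 1 = 25 min.
Lower bound: ⌈25/14⌉ = 2 tape sides.
A packing using 2 tape sides:
  side 1: 10 + 4 = 14
  side 2: 4 + 2 + 2 + 1 + 1 + 1 = 11
This matches the lower bound, so 2 is optimal.

2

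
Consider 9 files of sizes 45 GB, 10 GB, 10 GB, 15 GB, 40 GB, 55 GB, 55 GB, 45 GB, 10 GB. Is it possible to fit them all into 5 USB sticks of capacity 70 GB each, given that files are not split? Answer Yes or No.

A valid assignment using 5 USB sticks:
  USB stick 1: 55 + 15 = 70
  USB stick 2: 55 + 10 = 65
  USB stick 3: 45 + 10 + 10 = 65
  USB stick 4: 45 = 45
  USB stick 5: 40 = 40
Every load is within 70 GB, so 5 USB sticks suffice.

Yes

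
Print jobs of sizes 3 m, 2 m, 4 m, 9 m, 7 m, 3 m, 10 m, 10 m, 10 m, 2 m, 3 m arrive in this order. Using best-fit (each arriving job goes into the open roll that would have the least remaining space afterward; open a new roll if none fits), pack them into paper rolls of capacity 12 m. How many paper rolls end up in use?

6

  3 → roll 1 (new)  [load 3/12]
  2 → roll 1  [load 5/12]
  4 → roll 1  [load 9/12]
  9 → roll 2 (new)  [load 9/12]
  7 → roll 3 (new)  [load 7/12]
  3 → roll 1  [load 12/12]
  10 → roll 4 (new)  [load 10/12]
  10 → roll 5 (new)  [load 10/12]
  10 → roll 6 (new)  [load 10/12]
  2 → roll 4  [load 12/12]
  3 → roll 2  [load 12/12]
6 paper rolls opened.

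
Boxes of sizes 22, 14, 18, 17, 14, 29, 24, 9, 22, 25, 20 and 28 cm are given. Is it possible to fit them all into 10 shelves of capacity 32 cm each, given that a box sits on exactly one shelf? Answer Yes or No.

Yes

A valid assignment using 9 shelves:
  shelf 1: 29 = 29
  shelf 2: 28 = 28
  shelf 3: 25 = 25
  shelf 4: 24 = 24
  shelf 5: 22 + 9 = 31
  shelf 6: 22 = 22
  shelf 7: 20 = 20
  shelf 8: 18 + 14 = 32
  shelf 9: 17 + 14 = 31
That uses only 9 ≤ 10, so 10 shelves are enough.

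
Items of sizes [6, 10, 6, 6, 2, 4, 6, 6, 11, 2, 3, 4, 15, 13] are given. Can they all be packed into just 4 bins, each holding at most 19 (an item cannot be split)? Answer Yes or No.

No

Total = 94; ⌈94/19⌉ = 5.
At least 5 bins are required, but only 4 are allowed.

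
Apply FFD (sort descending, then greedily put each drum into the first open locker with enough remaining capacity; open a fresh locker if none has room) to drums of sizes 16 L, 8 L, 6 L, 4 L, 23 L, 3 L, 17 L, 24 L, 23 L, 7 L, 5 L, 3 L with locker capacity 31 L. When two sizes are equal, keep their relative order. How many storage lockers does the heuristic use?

Sorted descending: 24, 23, 23, 17, 16, 8, 7, 6, 5, 4, 3, 3.
  24 → locker 1 (new)  [load 24/31]
  23 → locker 2 (new)  [load 23/31]
  23 → locker 3 (new)  [load 23/31]
  17 → locker 4 (new)  [load 17/31]
  16 → locker 5 (new)  [load 16/31]
  8 → locker 2  [load 31/31]
  7 → locker 1  [load 31/31]
  6 → locker 3  [load 29/31]
  5 → locker 4  [load 22/31]
  4 → locker 4  [load 26/31]
  3 → locker 4  [load 29/31]
  3 → locker 5  [load 19/31]
5 storage lockers opened.

5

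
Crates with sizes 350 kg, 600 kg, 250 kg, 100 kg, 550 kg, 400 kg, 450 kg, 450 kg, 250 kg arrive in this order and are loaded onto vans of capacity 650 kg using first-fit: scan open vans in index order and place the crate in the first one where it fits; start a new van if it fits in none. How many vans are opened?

  350 → van 1 (new)  [load 350/650]
  600 → van 2 (new)  [load 600/650]
  250 → van 1  [load 600/650]
  100 → van 3 (new)  [load 100/650]
  550 → van 3  [load 650/650]
  400 → van 4 (new)  [load 400/650]
  450 → van 5 (new)  [load 450/650]
  450 → van 6 (new)  [load 450/650]
  250 → van 4  [load 650/650]
6 vans opened.

6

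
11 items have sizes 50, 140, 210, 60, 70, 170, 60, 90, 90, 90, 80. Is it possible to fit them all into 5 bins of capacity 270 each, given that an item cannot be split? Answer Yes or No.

A valid assignment using 5 bins:
  bin 1: 210 + 60 = 270
  bin 2: 170 + 90 = 260
  bin 3: 140 + 90 = 230
  bin 4: 90 + 80 + 70 = 240
  bin 5: 60 + 50 = 110
Every load is within 270, so 5 bins suffice.

Yes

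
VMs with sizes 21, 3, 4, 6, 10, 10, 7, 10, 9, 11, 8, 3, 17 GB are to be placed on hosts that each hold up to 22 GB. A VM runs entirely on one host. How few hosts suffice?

6

Total = 21 + 17 + 11 + 10 + 10 + 10 + 9 + 8 + 7 + 6 + 4 + 3 + 3 = 119 GB.
Lower bound: ⌈119/22⌉ = 6 hosts.
A packing using 6 hosts:
  host 1: 21 = 21
  host 2: 17 + 4 = 21
  host 3: 11 + 10 = 21
  host 4: 10 + 10 = 20
  host 5: 9 + 8 + 3 = 20
  host 6: 7 + 6 + 3 = 16
This matches the lower bound, so 6 is optimal.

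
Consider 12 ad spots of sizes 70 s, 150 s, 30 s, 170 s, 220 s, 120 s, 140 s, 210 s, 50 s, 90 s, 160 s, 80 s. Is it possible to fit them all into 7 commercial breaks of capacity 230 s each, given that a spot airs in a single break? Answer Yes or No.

A valid assignment using 7 commercial breaks:
  break 1: 220 = 220
  break 2: 210 = 210
  break 3: 170 + 50 = 220
  break 4: 160 + 70 = 230
  break 5: 150 + 80 = 230
  break 6: 140 + 90 = 230
  break 7: 120 + 30 = 150
Every load is within 230 s, so 7 commercial breaks suffice.

Yes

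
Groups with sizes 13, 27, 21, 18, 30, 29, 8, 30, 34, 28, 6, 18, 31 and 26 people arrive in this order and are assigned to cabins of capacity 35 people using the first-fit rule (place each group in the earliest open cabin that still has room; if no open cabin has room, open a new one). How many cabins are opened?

  13 → cabin 1 (new)  [load 13/35]
  27 → cabin 2 (new)  [load 27/35]
  21 → cabin 1  [load 34/35]
  18 → cabin 3 (new)  [load 18/35]
  30 → cabin 4 (new)  [load 30/35]
  29 → cabin 5 (new)  [load 29/35]
  8 → cabin 2  [load 35/35]
  30 → cabin 6 (new)  [load 30/35]
  34 → cabin 7 (new)  [load 34/35]
  28 → cabin 8 (new)  [load 28/35]
  6 → cabin 3  [load 24/35]
  18 → cabin 9 (new)  [load 18/35]
  31 → cabin 10 (new)  [load 31/35]
  26 → cabin 11 (new)  [load 26/35]
11 cabins opened.

11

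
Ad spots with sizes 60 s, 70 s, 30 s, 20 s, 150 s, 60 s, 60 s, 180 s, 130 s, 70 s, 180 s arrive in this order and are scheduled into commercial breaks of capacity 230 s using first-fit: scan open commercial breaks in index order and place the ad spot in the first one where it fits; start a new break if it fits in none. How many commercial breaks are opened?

  60 → break 1 (new)  [load 60/230]
  70 → break 1  [load 130/230]
  30 → break 1  [load 160/230]
  20 → break 1  [load 180/230]
  150 → break 2 (new)  [load 150/230]
  60 → break 2  [load 210/230]
  60 → break 3 (new)  [load 60/230]
  180 → break 4 (new)  [load 180/230]
  130 → break 3  [load 190/230]
  70 → break 5 (new)  [load 70/230]
  180 → break 6 (new)  [load 180/230]
6 commercial breaks opened.

6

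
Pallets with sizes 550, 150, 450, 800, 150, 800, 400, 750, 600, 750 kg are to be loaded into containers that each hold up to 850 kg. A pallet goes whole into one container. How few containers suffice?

7

Total = 800 + 800 + 750 + 750 + 600 + 550 + 450 + 400 + 150 + 150 = 5400 kg.
Lower bound: ⌈5400/850⌉ = 7 containers.
A packing using 7 containers:
  container 1: 800 = 800
  container 2: 800 = 800
  container 3: 750 = 750
  container 4: 750 = 750
  container 5: 600 + 150 = 750
  container 6: 550 + 150 = 700
  container 7: 450 + 400 = 850
This matches the lower bound, so 7 is optimal.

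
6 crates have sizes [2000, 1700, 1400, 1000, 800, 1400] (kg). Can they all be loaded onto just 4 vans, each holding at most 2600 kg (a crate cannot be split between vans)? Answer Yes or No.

A valid assignment using 4 vans:
  van 1: 2000 = 2000
  van 2: 1700 + 800 = 2500
  van 3: 1400 + 1000 = 2400
  van 4: 1400 = 1400
Every load is within 2600 kg, so 4 vans suffice.

Yes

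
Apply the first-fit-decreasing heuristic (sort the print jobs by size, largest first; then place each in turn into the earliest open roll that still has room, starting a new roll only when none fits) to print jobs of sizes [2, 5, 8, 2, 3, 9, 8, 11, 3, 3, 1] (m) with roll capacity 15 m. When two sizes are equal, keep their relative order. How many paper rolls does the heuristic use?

Sorted descending: 11, 9, 8, 8, 5, 3, 3, 3, 2, 2, 1.
  11 → roll 1 (new)  [load 11/15]
  9 → roll 2 (new)  [load 9/15]
  8 → roll 3 (new)  [load 8/15]
  8 → roll 4 (new)  [load 8/15]
  5 → roll 2  [load 14/15]
  3 → roll 1  [load 14/15]
  3 → roll 3  [load 11/15]
  3 → roll 3  [load 14/15]
  2 → roll 4  [load 10/15]
  2 → roll 4  [load 12/15]
  1 → roll 1  [load 15/15]
4 paper rolls opened.

4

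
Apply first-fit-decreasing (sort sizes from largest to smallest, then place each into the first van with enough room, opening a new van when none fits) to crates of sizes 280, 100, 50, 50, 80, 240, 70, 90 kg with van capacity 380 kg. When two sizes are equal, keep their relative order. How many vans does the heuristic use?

Sorted descending: 280, 240, 100, 90, 80, 70, 50, 50.
  280 → van 1 (new)  [load 280/380]
  240 → van 2 (new)  [load 240/380]
  100 → van 1  [load 380/380]
  90 → van 2  [load 330/380]
  80 → van 3 (new)  [load 80/380]
  70 → van 3  [load 150/380]
  50 → van 2  [load 380/380]
  50 → van 3  [load 200/380]
3 vans opened.

3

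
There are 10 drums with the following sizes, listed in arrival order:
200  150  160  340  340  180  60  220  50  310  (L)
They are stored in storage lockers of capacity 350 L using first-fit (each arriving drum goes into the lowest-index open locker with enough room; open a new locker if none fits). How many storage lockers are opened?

  200 → locker 1 (new)  [load 200/350]
  150 → locker 1  [load 350/350]
  160 → locker 2 (new)  [load 160/350]
  340 → locker 3 (new)  [load 340/350]
  340 → locker 4 (new)  [load 340/350]
  180 → locker 2  [load 340/350]
  60 → locker 5 (new)  [load 60/350]
  220 → locker 5  [load 280/350]
  50 → locker 5  [load 330/350]
  310 → locker 6 (new)  [load 310/350]
6 storage lockers opened.

6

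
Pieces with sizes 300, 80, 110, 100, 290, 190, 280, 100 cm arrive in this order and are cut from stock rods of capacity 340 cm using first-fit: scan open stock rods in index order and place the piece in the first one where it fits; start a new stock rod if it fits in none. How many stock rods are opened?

5

  300 → stock rod 1 (new)  [load 300/340]
  80 → stock rod 2 (new)  [load 80/340]
  110 → stock rod 2  [load 190/340]
  100 → stock rod 2  [load 290/340]
  290 → stock rod 3 (new)  [load 290/340]
  190 → stock rod 4 (new)  [load 190/340]
  280 → stock rod 5 (new)  [load 280/340]
  100 → stock rod 4  [load 290/340]
5 stock rods opened.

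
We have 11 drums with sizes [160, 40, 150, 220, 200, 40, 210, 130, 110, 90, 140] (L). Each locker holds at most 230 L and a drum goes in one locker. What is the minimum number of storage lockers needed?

Total = 220 + 210 + 200 + 160 + 150 + 140 + 130 + 110 + 90 + 40 + 40 = 1490 L.
Lower bound: ⌈1490/230⌉ = 7 storage lockers.
A packing using 8 storage lockers:
  locker 1: 220 = 220
  locker 2: 210 = 210
  locker 3: 200 = 200
  locker 4: 160 + 40 = 200
  locker 5: 150 + 40 = 190
  locker 6: 140 + 90 = 230
  locker 7: 130 = 130
  locker 8: 110 = 110
No arrangement into 7 storage lockers stays within capacity, so 8 is optimal.

8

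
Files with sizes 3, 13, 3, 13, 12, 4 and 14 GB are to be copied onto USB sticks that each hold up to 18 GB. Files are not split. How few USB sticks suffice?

4

Total = 14 + 13 + 13 + 12 + 4 + 3 + 3 = 62 GB.
Lower bound: ⌈62/18⌉ = 4 USB sticks.
A packing using 4 USB sticks:
  USB stick 1: 14 + 4 = 18
  USB stick 2: 13 + 3 = 16
  USB stick 3: 13 + 3 = 16
  USB stick 4: 12 = 12
This matches the lower bound, so 4 is optimal.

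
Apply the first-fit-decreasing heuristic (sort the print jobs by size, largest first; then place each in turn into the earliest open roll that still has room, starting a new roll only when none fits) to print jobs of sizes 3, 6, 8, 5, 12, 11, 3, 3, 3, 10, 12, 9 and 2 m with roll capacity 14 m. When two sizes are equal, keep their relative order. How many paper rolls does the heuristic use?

7

Sorted descending: 12, 12, 11, 10, 9, 8, 6, 5, 3, 3, 3, 3, 2.
  12 → roll 1 (new)  [load 12/14]
  12 → roll 2 (new)  [load 12/14]
  11 → roll 3 (new)  [load 11/14]
  10 → roll 4 (new)  [load 10/14]
  9 → roll 5 (new)  [load 9/14]
  8 → roll 6 (new)  [load 8/14]
  6 → roll 6  [load 14/14]
  5 → roll 5  [load 14/14]
  3 → roll 3  [load 14/14]
  3 → roll 4  [load 13/14]
  3 → roll 7 (new)  [load 3/14]
  3 → roll 7  [load 6/14]
  2 → roll 1  [load 14/14]
7 paper rolls opened.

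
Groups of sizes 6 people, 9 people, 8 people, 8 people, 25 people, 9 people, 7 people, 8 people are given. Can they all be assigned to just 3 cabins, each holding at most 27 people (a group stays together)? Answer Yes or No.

No

Total = 80 people; ⌈80/27⌉ = 3.
The bound of 3 does not rule out 3, but exhaustive search shows no assignment into 3 cabins of capacity 27 people exists — the minimum is 4.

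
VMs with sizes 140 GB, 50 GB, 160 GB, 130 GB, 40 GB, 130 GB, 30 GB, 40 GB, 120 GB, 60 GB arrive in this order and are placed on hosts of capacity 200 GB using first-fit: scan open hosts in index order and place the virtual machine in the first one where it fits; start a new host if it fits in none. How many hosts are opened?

5

  140 → host 1 (new)  [load 140/200]
  50 → host 1  [load 190/200]
  160 → host 2 (new)  [load 160/200]
  130 → host 3 (new)  [load 130/200]
  40 → host 2  [load 200/200]
  130 → host 4 (new)  [load 130/200]
  30 → host 3  [load 160/200]
  40 → host 3  [load 200/200]
  120 → host 5 (new)  [load 120/200]
  60 → host 4  [load 190/200]
5 hosts opened.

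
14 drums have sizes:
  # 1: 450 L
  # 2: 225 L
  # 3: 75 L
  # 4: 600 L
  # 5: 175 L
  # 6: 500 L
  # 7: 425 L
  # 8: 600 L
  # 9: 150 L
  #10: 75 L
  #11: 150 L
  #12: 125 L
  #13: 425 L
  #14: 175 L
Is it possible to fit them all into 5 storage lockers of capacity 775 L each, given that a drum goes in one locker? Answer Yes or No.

Total = 4150 L; ⌈4150/775⌉ = 6.
At least 6 storage lockers are required, but only 5 are allowed.

No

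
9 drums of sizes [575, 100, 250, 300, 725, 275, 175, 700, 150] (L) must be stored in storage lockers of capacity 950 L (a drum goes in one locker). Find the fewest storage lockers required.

Total = 725 + 700 + 575 + 300 + 275 + 250 + 175 + 150 + 100 = 3250 L.
Lower bound: ⌈3250/950⌉ = 4 storage lockers.
A packing using 4 storage lockers:
  locker 1: 725 + 175 = 900
  locker 2: 700 + 250 = 950
  locker 3: 575 + 300 = 875
  locker 4: 275 + 150 + 100 = 525
This matches the lower bound, so 4 is optimal.

4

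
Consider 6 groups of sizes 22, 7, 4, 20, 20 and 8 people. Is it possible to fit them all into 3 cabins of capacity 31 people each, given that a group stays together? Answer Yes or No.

A valid assignment using 3 cabins:
  cabin 1: 22 + 8 = 30
  cabin 2: 20 + 7 + 4 = 31
  cabin 3: 20 = 20
Every load is within 31 people, so 3 cabins suffice.

Yes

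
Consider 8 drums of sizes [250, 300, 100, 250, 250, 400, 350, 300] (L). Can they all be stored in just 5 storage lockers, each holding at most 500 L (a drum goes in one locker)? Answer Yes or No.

Total = 2200 L; ⌈2200/500⌉ = 5.
The bound of 5 does not rule out 5, but exhaustive search shows no assignment into 5 storage lockers of capacity 500 L exists — the minimum is 6.

No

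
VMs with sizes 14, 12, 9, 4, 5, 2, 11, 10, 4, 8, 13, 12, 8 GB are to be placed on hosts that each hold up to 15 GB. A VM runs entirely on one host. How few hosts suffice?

9

Total = 14 + 13 + 12 + 12 + 11 + 10 + 9 + 8 + 8 + 5 + 4 + 4 + 2 = 112 GB.
Lower bound: ⌈112/15⌉ = 8 hosts.
Also, 9 VMs each exceed 15/2 GB, and no two of those can share a host, so at least 9 hosts are needed.
A packing using 9 hosts:
  host 1: 14 = 14
  host 2: 13 + 2 = 15
  host 3: 12 = 12
  host 4: 12 = 12
  host 5: 11 + 4 = 15
  host 6: 10 + 5 = 15
  host 7: 9 + 4 = 13
  host 8: 8 = 8
  host 9: 8 = 8
This matches the lower bound, so 9 is optimal.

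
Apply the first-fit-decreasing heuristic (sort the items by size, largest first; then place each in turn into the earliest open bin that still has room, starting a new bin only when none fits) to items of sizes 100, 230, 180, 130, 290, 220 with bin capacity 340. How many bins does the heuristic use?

Sorted descending: 290, 230, 220, 180, 130, 100.
  290 → bin 1 (new)  [load 290/340]
  230 → bin 2 (new)  [load 230/340]
  220 → bin 3 (new)  [load 220/340]
  180 → bin 4 (new)  [load 180/340]
  130 → bin 4  [load 310/340]
  100 → bin 2  [load 330/340]
4 bins opened.

4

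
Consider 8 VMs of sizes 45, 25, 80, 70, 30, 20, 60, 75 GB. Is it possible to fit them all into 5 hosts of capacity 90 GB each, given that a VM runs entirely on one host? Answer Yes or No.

Yes

A valid assignment using 5 hosts:
  host 1: 80 = 80
  host 2: 75 = 75
  host 3: 70 + 20 = 90
  host 4: 60 + 30 = 90
  host 5: 45 + 25 = 70
Every load is within 90 GB, so 5 hosts suffice.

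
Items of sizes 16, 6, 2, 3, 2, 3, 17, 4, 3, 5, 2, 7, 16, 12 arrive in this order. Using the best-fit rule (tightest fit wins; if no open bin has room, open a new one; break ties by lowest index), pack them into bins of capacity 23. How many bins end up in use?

5

  16 → bin 1 (new)  [load 16/23]
  6 → bin 1  [load 22/23]
  2 → bin 2 (new)  [load 2/23]
  3 → bin 2  [load 5/23]
  2 → bin 2  [load 7/23]
  3 → bin 2  [load 10/23]
  17 → bin 3 (new)  [load 17/23]
  4 → bin 3  [load 21/23]
  3 → bin 2  [load 13/23]
  5 → bin 2  [load 18/23]
  2 → bin 3  [load 23/23]
  7 → bin 4 (new)  [load 7/23]
  16 → bin 4  [load 23/23]
  12 → bin 5 (new)  [load 12/23]
5 bins opened.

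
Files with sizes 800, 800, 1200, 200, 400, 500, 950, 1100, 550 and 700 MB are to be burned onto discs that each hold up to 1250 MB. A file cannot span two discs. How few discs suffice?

7

Total = 1200 + 1100 + 950 + 800 + 800 + 700 + 550 + 500 + 400 + 200 = 7200 MB.
Lower bound: ⌈7200/1250⌉ = 6 discs.
A packing using 7 discs:
  disc 1: 1200 = 1200
  disc 2: 1100 = 1100
  disc 3: 950 + 200 = 1150
  disc 4: 800 + 400 = 1200
  disc 5: 800 = 800
  disc 6: 700 + 550 = 1250
  disc 7: 500 = 500
No arrangement into 6 discs stays within capacity, so 7 is optimal.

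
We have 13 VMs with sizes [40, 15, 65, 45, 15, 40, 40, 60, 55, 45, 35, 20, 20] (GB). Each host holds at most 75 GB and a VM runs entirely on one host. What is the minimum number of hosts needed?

8

Total = 65 + 60 + 55 + 45 + 45 + 40 + 40 + 40 + 35 + 20 + 20 + 15 + 15 = 495 GB.
Lower bound: ⌈495/75⌉ = 7 hosts.
Also, 8 VMs each exceed 75/2 GB, and no two of those can share a host, so at least 8 hosts are needed.
A packing using 8 hosts:
  host 1: 65 = 65
  host 2: 60 + 15 = 75
  host 3: 55 + 20 = 75
  host 4: 45 + 20 = 65
  host 5: 45 + 15 = 60
  host 6: 40 + 35 = 75
  host 7: 40 = 40
  host 8: 40 = 40
This matches the lower bound, so 8 is optimal.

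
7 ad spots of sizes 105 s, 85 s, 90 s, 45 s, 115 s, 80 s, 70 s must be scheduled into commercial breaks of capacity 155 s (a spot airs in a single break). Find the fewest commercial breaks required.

Total = 115 + 105 + 90 + 85 + 80 + 70 + 45 = 590 s.
Lower bound: ⌈590/155⌉ = 4 commercial breaks.
Also, 5 ad spots each exceed 155/2 s, and no two of those can share a break, so at least 5 commercial breaks are needed.
A packing using 5 commercial breaks:
  break 1: 115 = 115
  break 2: 105 + 45 = 150
  break 3: 90 = 90
  break 4: 85 + 70 = 155
  break 5: 80 = 80
This matches the lower bound, so 5 is optimal.

5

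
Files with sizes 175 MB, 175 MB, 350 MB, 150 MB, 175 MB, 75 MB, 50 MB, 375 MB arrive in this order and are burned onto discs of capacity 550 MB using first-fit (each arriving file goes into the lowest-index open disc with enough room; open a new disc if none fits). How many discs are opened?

  175 → disc 1 (new)  [load 175/550]
  175 → disc 1  [load 350/550]
  350 → disc 2 (new)  [load 350/550]
  150 → disc 1  [load 500/550]
  175 → disc 2  [load 525/550]
  75 → disc 3 (new)  [load 75/550]
  50 → disc 1  [load 550/550]
  375 → disc 3  [load 450/550]
3 discs opened.

3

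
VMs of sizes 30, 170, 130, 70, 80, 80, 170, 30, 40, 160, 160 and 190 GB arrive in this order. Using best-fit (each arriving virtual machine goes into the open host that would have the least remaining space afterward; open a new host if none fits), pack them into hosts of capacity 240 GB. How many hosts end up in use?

7

  30 → host 1 (new)  [load 30/240]
  170 → host 1  [load 200/240]
  130 → host 2 (new)  [load 130/240]
  70 → host 2  [load 200/240]
  80 → host 3 (new)  [load 80/240]
  80 → host 3  [load 160/240]
  170 → host 4 (new)  [load 170/240]
  30 → host 1  [load 230/240]
  40 → host 2  [load 240/240]
  160 → host 5 (new)  [load 160/240]
  160 → host 6 (new)  [load 160/240]
  190 → host 7 (new)  [load 190/240]
7 hosts opened.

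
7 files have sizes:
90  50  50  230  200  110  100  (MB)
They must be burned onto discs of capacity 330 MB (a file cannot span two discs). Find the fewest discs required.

Total = 230 + 200 + 110 + 100 + 90 + 50 + 50 = 830 MB.
Lower bound: ⌈830/330⌉ = 3 discs.
A packing using 3 discs:
  disc 1: 230 + 100 = 330
  disc 2: 200 + 110 = 310
  disc 3: 90 + 50 + 50 = 190
This matches the lower bound, so 3 is optimal.

3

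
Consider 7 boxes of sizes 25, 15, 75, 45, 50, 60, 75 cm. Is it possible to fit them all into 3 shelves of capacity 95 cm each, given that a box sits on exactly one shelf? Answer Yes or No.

No

Total = 345 cm; ⌈345/95⌉ = 4.
At least 4 shelves are required, but only 3 are allowed.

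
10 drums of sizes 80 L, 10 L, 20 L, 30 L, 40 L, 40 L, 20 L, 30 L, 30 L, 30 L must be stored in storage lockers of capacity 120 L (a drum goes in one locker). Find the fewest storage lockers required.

Total = 80 + 40 + 40 + 30 + 30 + 30 + 30 + 20 + 20 + 10 = 330 L.
Lower bound: ⌈330/120⌉ = 3 storage lockers.
A packing using 3 storage lockers:
  locker 1: 80 + 40 = 120
  locker 2: 40 + 30 + 30 + 20 = 120
  locker 3: 30 + 30 + 20 + 10 = 90
This matches the lower bound, so 3 is optimal.

3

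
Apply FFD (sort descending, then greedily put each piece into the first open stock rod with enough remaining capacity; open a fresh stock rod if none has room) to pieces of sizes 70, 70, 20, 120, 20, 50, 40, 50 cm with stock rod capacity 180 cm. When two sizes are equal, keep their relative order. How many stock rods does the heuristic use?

Sorted descending: 120, 70, 70, 50, 50, 40, 20, 20.
  120 → stock rod 1 (new)  [load 120/180]
  70 → stock rod 2 (new)  [load 70/180]
  70 → stock rod 2  [load 140/180]
  50 → stock rod 1  [load 170/180]
  50 → stock rod 3 (new)  [load 50/180]
  40 → stock rod 2  [load 180/180]
  20 → stock rod 3  [load 70/180]
  20 → stock rod 3  [load 90/180]
3 stock rods opened.

3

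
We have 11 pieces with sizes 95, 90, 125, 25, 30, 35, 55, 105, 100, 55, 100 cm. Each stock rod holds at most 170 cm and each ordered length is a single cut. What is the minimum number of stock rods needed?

6

Total = 125 + 105 + 100 + 100 + 95 + 90 + 55 + 55 + 35 + 30 + 25 = 815 cm.
Lower bound: ⌈815/170⌉ = 5 stock rods.
Also, 6 pieces each exceed 85 cm, and no two of those can share a stock rod, so at least 6 stock rods are needed.
A packing using 6 stock rods:
  stock rod 1: 125 + 35 = 160
  stock rod 2: 105 + 55 = 160
  stock rod 3: 100 + 55 = 155
  stock rod 4: 100 + 30 + 25 = 155
  stock rod 5: 95 = 95
  stock rod 6: 90 = 90
This matches the lower bound, so 6 is optimal.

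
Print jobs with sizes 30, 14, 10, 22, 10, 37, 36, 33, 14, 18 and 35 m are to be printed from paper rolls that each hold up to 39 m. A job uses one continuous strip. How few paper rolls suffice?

Total = 37 + 36 + 35 + 33 + 30 + 22 + 18 + 14 + 14 + 10 + 10 = 259 m.
Lower bound: ⌈259/39⌉ = 7 paper rolls.
A packing using 8 paper rolls:
  roll 1: 37 = 37
  roll 2: 36 = 36
  roll 3: 35 = 35
  roll 4: 33 = 33
  roll 5: 30 = 30
  roll 6: 22 + 14 = 36
  roll 7: 18 + 14 = 32
  roll 8: 10 + 10 = 20
No arrangement into 7 paper rolls stays within capacity, so 8 is optimal.

8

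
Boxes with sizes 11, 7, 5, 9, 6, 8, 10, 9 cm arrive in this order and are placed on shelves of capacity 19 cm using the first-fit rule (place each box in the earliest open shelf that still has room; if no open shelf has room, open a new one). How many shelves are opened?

  11 → shelf 1 (new)  [load 11/19]
  7 → shelf 1  [load 18/19]
  5 → shelf 2 (new)  [load 5/19]
  9 → shelf 2  [load 14/19]
  6 → shelf 3 (new)  [load 6/19]
  8 → shelf 3  [load 14/19]
  10 → shelf 4 (new)  [load 10/19]
  9 → shelf 4  [load 19/19]
4 shelves opened.

4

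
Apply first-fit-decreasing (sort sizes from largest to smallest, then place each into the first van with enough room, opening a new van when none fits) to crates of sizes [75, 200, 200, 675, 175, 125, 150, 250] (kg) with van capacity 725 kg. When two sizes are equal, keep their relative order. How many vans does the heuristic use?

Sorted descending: 675, 250, 200, 200, 175, 150, 125, 75.
  675 → van 1 (new)  [load 675/725]
  250 → van 2 (new)  [load 250/725]
  200 → van 2  [load 450/725]
  200 → van 2  [load 650/725]
  175 → van 3 (new)  [load 175/725]
  150 → van 3  [load 325/725]
  125 → van 3  [load 450/725]
  75 → van 2  [load 725/725]
3 vans opened.

3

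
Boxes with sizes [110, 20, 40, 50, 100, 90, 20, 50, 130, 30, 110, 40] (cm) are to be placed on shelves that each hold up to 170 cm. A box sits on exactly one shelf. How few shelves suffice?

5

Total = 130 + 110 + 110 + 100 + 90 + 50 + 50 + 40 + 40 + 30 + 20 + 20 = 790 cm.
Lower bound: ⌈790/170⌉ = 5 shelves.
A packing using 5 shelves:
  shelf 1: 130 + 40 = 170
  shelf 2: 110 + 50 = 160
  shelf 3: 110 + 50 = 160
  shelf 4: 100 + 40 + 30 = 170
  shelf 5: 90 + 20 + 20 = 130
This matches the lower bound, so 5 is optimal.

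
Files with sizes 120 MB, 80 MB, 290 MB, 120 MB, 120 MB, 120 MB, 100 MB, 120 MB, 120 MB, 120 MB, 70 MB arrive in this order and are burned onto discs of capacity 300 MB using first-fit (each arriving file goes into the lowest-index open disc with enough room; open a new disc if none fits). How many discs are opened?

  120 → disc 1 (new)  [load 120/300]
  80 → disc 1  [load 200/300]
  290 → disc 2 (new)  [load 290/300]
  120 → disc 3 (new)  [load 120/300]
  120 → disc 3  [load 240/300]
  120 → disc 4 (new)  [load 120/300]
  100 → disc 1  [load 300/300]
  120 → disc 4  [load 240/300]
  120 → disc 5 (new)  [load 120/300]
  120 → disc 5  [load 240/300]
  70 → disc 6 (new)  [load 70/300]
6 discs opened.

6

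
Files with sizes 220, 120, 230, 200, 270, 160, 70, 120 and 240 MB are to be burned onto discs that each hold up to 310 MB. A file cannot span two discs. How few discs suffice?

7

Total = 270 + 240 + 230 + 220 + 200 + 160 + 120 + 120 + 70 = 1630 MB.
Lower bound: ⌈1630/310⌉ = 6 discs.
A packing using 7 discs:
  disc 1: 270 = 270
  disc 2: 240 + 70 = 310
  disc 3: 230 = 230
  disc 4: 220 = 220
  disc 5: 200 = 200
  disc 6: 160 + 120 = 280
  disc 7: 120 = 120
No arrangement into 6 discs stays within capacity, so 7 is optimal.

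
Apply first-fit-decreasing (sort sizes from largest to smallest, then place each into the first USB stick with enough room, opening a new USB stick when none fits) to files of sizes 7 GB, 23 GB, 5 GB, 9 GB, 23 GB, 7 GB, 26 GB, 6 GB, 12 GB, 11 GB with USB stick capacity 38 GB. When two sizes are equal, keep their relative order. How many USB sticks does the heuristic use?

Sorted descending: 26, 23, 23, 12, 11, 9, 7, 7, 6, 5.
  26 → USB stick 1 (new)  [load 26/38]
  23 → USB stick 2 (new)  [load 23/38]
  23 → USB stick 3 (new)  [load 23/38]
  12 → USB stick 1  [load 38/38]
  11 → USB stick 2  [load 34/38]
  9 → USB stick 3  [load 32/38]
  7 → USB stick 4 (new)  [load 7/38]
  7 → USB stick 4  [load 14/38]
  6 → USB stick 3  [load 38/38]
  5 → USB stick 4  [load 19/38]
4 USB sticks opened.

4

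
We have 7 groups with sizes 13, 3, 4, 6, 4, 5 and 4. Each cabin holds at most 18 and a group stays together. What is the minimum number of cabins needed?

Total = 13 + 6 + 5 + 4 + 4 + 4 + 3 = 39.
Lower bound: ⌈39/18⌉ = 3 cabins.
A packing using 3 cabins:
  cabin 1: 13 + 5 = 18
  cabin 2: 6 + 4 + 4 + 4 = 18
  cabin 3: 3 = 3
This matches the lower bound, so 3 is optimal.

3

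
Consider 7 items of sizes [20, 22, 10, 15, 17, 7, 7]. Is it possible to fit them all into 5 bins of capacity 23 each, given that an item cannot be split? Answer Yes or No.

Yes

A valid assignment using 5 bins:
  bin 1: 22 = 22
  bin 2: 20 = 20
  bin 3: 17 = 17
  bin 4: 15 + 7 = 22
  bin 5: 10 + 7 = 17
Every load is within 23, so 5 bins suffice.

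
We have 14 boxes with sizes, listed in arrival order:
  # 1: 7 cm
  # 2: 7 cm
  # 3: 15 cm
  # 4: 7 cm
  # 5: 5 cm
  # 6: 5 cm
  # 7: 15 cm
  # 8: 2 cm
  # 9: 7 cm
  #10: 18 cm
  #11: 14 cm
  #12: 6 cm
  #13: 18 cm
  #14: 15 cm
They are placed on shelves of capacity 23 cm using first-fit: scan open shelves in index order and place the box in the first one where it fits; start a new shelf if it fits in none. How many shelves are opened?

  7 → shelf 1 (new)  [load 7/23]
  7 → shelf 1  [load 14/23]
  15 → shelf 2 (new)  [load 15/23]
  7 → shelf 1  [load 21/23]
  5 → shelf 2  [load 20/23]
  5 → shelf 3 (new)  [load 5/23]
  15 → shelf 3  [load 20/23]
  2 → shelf 1  [load 23/23]
  7 → shelf 4 (new)  [load 7/23]
  18 → shelf 5 (new)  [load 18/23]
  14 → shelf 4  [load 21/23]
  6 → shelf 6 (new)  [load 6/23]
  18 → shelf 7 (new)  [load 18/23]
  15 → shelf 6  [load 21/23]
7 shelves opened.

7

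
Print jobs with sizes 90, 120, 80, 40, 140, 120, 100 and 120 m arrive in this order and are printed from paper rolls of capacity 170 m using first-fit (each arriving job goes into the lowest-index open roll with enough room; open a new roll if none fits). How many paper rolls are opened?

6

  90 → roll 1 (new)  [load 90/170]
  120 → roll 2 (new)  [load 120/170]
  80 → roll 1  [load 170/170]
  40 → roll 2  [load 160/170]
  140 → roll 3 (new)  [load 140/170]
  120 → roll 4 (new)  [load 120/170]
  100 → roll 5 (new)  [load 100/170]
  120 → roll 6 (new)  [load 120/170]
6 paper rolls opened.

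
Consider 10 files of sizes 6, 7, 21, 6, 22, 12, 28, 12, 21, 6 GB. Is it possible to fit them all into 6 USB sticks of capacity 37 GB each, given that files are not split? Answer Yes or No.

A valid assignment using 5 USB sticks:
  USB stick 1: 28 + 7 = 35
  USB stick 2: 22 + 12 = 34
  USB stick 3: 21 + 12 = 33
  USB stick 4: 21 + 6 + 6 = 33
  USB stick 5: 6 = 6
That uses only 5 ≤ 6, so 6 USB sticks are enough.

Yes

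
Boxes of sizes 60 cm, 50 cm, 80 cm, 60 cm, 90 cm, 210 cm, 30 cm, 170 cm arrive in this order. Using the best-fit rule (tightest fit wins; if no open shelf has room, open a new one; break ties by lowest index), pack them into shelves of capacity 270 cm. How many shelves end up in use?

3

  60 → shelf 1 (new)  [load 60/270]
  50 → shelf 1  [load 110/270]
  80 → shelf 1  [load 190/270]
  60 → shelf 1  [load 250/270]
  90 → shelf 2 (new)  [load 90/270]
  210 → shelf 3 (new)  [load 210/270]
  30 → shelf 3  [load 240/270]
  170 → shelf 2  [load 260/270]
3 shelves opened.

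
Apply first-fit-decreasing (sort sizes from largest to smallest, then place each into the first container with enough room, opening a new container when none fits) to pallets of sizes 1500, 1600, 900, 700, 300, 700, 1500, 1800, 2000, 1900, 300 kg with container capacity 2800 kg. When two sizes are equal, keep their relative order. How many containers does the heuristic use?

Sorted descending: 2000, 1900, 1800, 1600, 1500, 1500, 900, 700, 700, 300, 300.
  2000 → container 1 (new)  [load 2000/2800]
  1900 → container 2 (new)  [load 1900/2800]
  1800 → container 3 (new)  [load 1800/2800]
  1600 → container 4 (new)  [load 1600/2800]
  1500 → container 5 (new)  [load 1500/2800]
  1500 → container 6 (new)  [load 1500/2800]
  900 → container 2  [load 2800/2800]
  700 → container 1  [load 2700/2800]
  700 → container 3  [load 2500/2800]
  300 → container 3  [load 2800/2800]
  300 → container 4  [load 1900/2800]
6 containers opened.

6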